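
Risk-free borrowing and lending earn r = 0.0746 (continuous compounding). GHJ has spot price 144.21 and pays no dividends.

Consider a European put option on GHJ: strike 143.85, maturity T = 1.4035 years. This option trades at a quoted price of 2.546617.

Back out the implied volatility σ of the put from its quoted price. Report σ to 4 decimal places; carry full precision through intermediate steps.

At σ = 0.1204 the Black–Scholes value reproduces the quote:
σ√T = 0.1204·√1.4035 = 0.142637
d₁ = (ln(S/K) + (r+σ²/2)T) / (σ√T) = (ln(144.21/143.85) + (0.0746+0.1204²/2)·1.4035) / 0.142637 = (0.002499 + 0.114874) / 0.142637 = 0.822880
d₂ = d₁ − σ√T = 0.822880 − 0.142637 = 0.680243
e^{−rT} = 0.900594
N(−d₁) = 0.205288,  N(−d₂) = 0.248175
V = K·e^{−rT}·N(−d₂) − S·N(−d₁) = 32.151219 − 29.604602 = 2.546617 (matching the quote); vega is positive throughout, so no other σ reproduces this price

sigma = 0.1204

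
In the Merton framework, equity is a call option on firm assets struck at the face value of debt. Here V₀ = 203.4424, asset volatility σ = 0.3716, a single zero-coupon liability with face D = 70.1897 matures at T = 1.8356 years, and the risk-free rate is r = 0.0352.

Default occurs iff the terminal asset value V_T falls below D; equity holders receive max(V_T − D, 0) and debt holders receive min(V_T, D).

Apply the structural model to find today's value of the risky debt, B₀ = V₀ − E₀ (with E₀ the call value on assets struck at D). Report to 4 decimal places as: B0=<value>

Equity is a call on the firm's assets struck at D = 70.1897:
d₁ = [ln(V₀/D) + (r + σ²/2)T] / (σ√T)
   = [ln(203.4424/70.1897) + (0.0352 + 0.5·0.3716²)·1.8356] / (0.3716·√1.8356)
   = [1.064181 + 0.191349] / 0.503460 = 2.493805
d₂ = d₁ − σ√T = 2.493805 − 0.503460 = 1.990345
N(d₁) = 0.993681,  N(d₂) = 0.976724,  e^(−rT) = 0.937430
E₀ = V₀·N(d₁) − D·e^(−rT)·N(d₂)
   = 203.4424·0.993681 − 70.1897·0.937430·0.976724 = 137.890435
B₀ = V₀ − E₀ = 203.4424 − 137.890435 = 65.551965

B0=65.5520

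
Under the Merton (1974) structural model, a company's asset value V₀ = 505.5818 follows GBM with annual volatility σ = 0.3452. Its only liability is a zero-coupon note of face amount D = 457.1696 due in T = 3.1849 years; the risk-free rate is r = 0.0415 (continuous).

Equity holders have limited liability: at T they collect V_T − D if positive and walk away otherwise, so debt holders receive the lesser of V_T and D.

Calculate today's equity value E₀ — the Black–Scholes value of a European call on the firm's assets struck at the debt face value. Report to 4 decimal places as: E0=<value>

E0=169.5764

Work the structural quantities from V₀ = 505.5818 against face 457.1696:
d₁ = [ln(V₀/D) + (r + σ²/2)T] / (σ√T)
   = [ln(505.5818/457.1696) + (0.0415 + 0.5·0.3452²)·3.1849] / (0.3452·√3.1849)
   = [0.100655 + 0.321935] / 0.616054 = 0.685963
d₂ = d₁ − σ√T = 0.685963 − 0.616054 = 0.069909
N(d₁) = 0.753632,  N(d₂) = 0.527867,  e^(−rT) = 0.876189
E₀ = V₀·N(d₁) − D·e^(−rT)·N(d₂)
   = 505.5818·0.753632 − 457.1696·0.876189·0.527867 = 169.576398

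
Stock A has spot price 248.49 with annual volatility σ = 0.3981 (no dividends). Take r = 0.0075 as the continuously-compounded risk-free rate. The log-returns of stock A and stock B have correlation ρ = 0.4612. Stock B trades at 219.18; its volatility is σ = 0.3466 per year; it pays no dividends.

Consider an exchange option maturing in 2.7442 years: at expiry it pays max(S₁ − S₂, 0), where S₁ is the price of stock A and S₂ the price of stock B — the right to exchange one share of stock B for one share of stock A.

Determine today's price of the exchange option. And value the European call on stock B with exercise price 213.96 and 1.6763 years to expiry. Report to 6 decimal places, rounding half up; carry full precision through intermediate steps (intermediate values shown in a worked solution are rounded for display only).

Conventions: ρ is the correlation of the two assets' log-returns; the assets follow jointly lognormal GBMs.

σ_eff = √(σ₁² + σ₂² − 2ρσ₁σ₂) = √(0.3981² + 0.3466² − 2·0.4612·0.3981·0.3466) = 0.389026
d₁ = (ln(S₁/S₂) + (q₂ − q₁ + σ_eff²/2)T) / (σ_eff√T) = (ln(248.49/219.18) + (0.0 − 0.0 + 0.075671)·2.7442) / 0.644446 = 0.516978
d₂ = d₁ − σ_eff√T = 0.516978 − 0.644446 = -0.127467
N(d₁) = 0.697414,  N(d₂) = 0.449285
V = S₁·e^{−q₁T}·N(d₁) − S₂·e^{−q₂T}·N(d₂) = 173.300487 − 98.474341 = 74.826147
[vanilla: stock B call K=213.96]
σ√T = 0.3466·√1.6763 = 0.448750
d₁ = (ln(S/K) + (r+σ²/2)T) / (σ√T) = (ln(219.18/213.96) + (0.0075+0.3466²/2)·1.6763) / 0.448750 = (0.024104 + 0.113261) / 0.448750 = 0.306105
d₂ = d₁ − σ√T = 0.306105 − 0.448750 = -0.142645
e^{−rT} = 0.987506
N(d₁) = 0.620238,  N(d₂) = 0.443285
price = S·N(d₁) − K·e^{−rT}·N(d₂) = 135.943713 − 93.660391 = 42.283322

exchange price = 74.826147
price(stock B call K=213.96) = 42.283322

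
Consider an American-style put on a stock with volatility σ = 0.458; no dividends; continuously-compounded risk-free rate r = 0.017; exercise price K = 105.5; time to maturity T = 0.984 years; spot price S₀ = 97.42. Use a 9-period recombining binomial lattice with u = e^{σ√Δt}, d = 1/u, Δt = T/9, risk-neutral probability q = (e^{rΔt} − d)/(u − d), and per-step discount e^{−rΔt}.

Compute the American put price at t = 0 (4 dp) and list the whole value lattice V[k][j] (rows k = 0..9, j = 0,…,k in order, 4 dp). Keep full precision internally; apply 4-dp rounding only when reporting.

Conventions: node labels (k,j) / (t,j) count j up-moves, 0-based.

price = 21.8126
tree:
21.8126
28.4186 14.3999
35.9650 19.9646 8.1399
44.1055 26.8664 12.2086 3.5532
52.3419 34.9304 17.8186 5.8885 0.9163
59.8123 43.6746 25.1424 9.5751 1.7267 0.0000
66.2328 52.3419 34.0086 15.1769 3.2537 0.0000 0.0000
71.7511 59.8123 43.6501 23.1982 6.1311 0.0000 0.0000 0.0000
76.4938 66.2328 52.3419 33.5371 11.5532 0.0000 0.0000 0.0000 0.0000
80.5701 71.7511 59.8123 43.6501 21.7705 0.0000 0.0000 0.0000 0.0000 0.0000

Δt=0.10933, u=1.16351, d=0.85947, q=0.46833, disc=e^(-rΔt)=0.99814
k=9 terminal: V=max(K-S,0) → 80.5701 71.7511 59.8123 43.6501 21.7705 0.0000 0.0000 0.0000 0.0000 0.0000
k=8: j=0 S=29.0062 intr=76.4938 cont=76.2979 V=76.4938[EX]; j=1 S=39.2672 intr=66.2328 cont=66.0369 V=66.2328[EX]; j=2 S=53.1581 intr=52.3419 cont=52.1460 V=52.3419[EX]; j=3 S=71.9629 intr=33.5371 cont=33.3412 V=33.5371[EX]; j=4 S=97.4200 intr=8.0800 cont=11.5532 V=11.5532[hold]; j=5 S=131.8826 intr=0.0000 cont=0.0000 V=0.0000[hold]; j=6 S=178.5365 intr=0.0000 cont=0.0000 V=0.0000[hold]; j=7 S=241.6944 intr=0.0000 cont=0.0000 V=0.0000[hold]; j=8 S=327.1945 intr=0.0000 cont=0.0000 V=0.0000[hold]
k=7: j=0 S=33.7489 intr=71.7511 cont=71.5552 V=71.7511[EX]; j=1 S=45.6877 intr=59.8123 cont=59.6164 V=59.8123[EX]; j=2 S=61.8499 intr=43.6501 cont=43.4542 V=43.6501[EX]; j=3 S=83.7295 intr=21.7705 cont=23.1982 V=23.1982[hold]; j=4 S=113.3490 intr=0.0000 cont=6.1311 V=6.1311[hold]; j=5 S=153.4466 intr=0.0000 cont=0.0000 V=0.0000[hold]; j=6 S=207.7288 intr=0.0000 cont=0.0000 V=0.0000[hold]; j=7 S=281.2136 intr=0.0000 cont=0.0000 V=0.0000[hold]
k=6: j=0 S=39.2672 intr=66.2328 cont=66.0369 V=66.2328[EX]; j=1 S=53.1581 intr=52.3419 cont=52.1460 V=52.3419[EX]; j=2 S=71.9629 intr=33.5371 cont=34.0086 V=34.0086[hold]; j=3 S=97.4200 intr=8.0800 cont=15.1769 V=15.1769[hold]; j=4 S=131.8826 intr=0.0000 cont=3.2537 V=3.2537[hold]; j=5 S=178.5365 intr=0.0000 cont=0.0000 V=0.0000[hold]; j=6 S=241.6944 intr=0.0000 cont=0.0000 V=0.0000[hold]
k=5: j=0 S=45.6877 intr=59.8123 cont=59.6164 V=59.8123[EX]; j=1 S=61.8499 intr=43.6501 cont=43.6746 V=43.6746[hold]; j=2 S=83.7295 intr=21.7705 cont=25.1424 V=25.1424[hold]; j=3 S=113.3490 intr=0.0000 cont=9.5751 V=9.5751[hold]; j=4 S=153.4466 intr=0.0000 cont=1.7267 V=1.7267[hold]; j=5 S=207.7288 intr=0.0000 cont=0.0000 V=0.0000[hold]
k=4: j=0 S=53.1581 intr=52.3419 cont=52.1575 V=52.3419[EX]; j=1 S=71.9629 intr=33.5371 cont=34.9304 V=34.9304[hold]; j=2 S=97.4200 intr=8.0800 cont=17.8186 V=17.8186[hold]; j=3 S=131.8826 intr=0.0000 cont=5.8885 V=5.8885[hold]; j=4 S=178.5365 intr=0.0000 cont=0.9163 V=0.9163[hold]
k=3: j=0 S=61.8499 intr=43.6501 cont=44.1055 V=44.1055[hold]; j=1 S=83.7295 intr=21.7705 cont=26.8664 V=26.8664[hold]; j=2 S=113.3490 intr=0.0000 cont=12.2086 V=12.2086[hold]; j=3 S=153.4466 intr=0.0000 cont=3.5532 V=3.5532[hold]
k=2: j=0 S=71.9629 intr=33.5371 cont=35.9650 V=35.9650[hold]; j=1 S=97.4200 intr=8.0800 cont=19.9646 V=19.9646[hold]; j=2 S=131.8826 intr=0.0000 cont=8.1399 V=8.1399[hold]
k=1: j=0 S=83.7295 intr=21.7705 cont=28.4186 V=28.4186[hold]; j=1 S=113.3490 intr=0.0000 cont=14.3999 V=14.3999[hold]
k=0: j=0 S=97.4200 intr=8.0800 cont=21.8126 V=21.8126[hold]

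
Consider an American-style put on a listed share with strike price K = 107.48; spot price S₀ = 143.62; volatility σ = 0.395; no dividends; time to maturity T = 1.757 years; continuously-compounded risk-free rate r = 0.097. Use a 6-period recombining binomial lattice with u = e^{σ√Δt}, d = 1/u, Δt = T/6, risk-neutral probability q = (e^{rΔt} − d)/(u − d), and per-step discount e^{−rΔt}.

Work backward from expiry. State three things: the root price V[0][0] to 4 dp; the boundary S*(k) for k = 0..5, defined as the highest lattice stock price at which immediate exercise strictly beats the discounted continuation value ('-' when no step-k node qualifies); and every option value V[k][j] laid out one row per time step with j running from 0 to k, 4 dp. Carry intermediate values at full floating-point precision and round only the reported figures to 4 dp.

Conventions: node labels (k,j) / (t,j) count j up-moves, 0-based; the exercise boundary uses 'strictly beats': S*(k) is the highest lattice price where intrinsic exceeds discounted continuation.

Δt=0.29283, u=1.23831, d=0.80755, q=0.51365, disc=e^(-rΔt)=0.97199
k=6 terminal: V=max(K-S,0) → 67.6481 46.4010 13.8201 0.0000 0.0000 0.0000 0.0000
k=5: j=0 S=49.3244 intr=58.1556 cont=55.1456 V=58.1556[EX]; j=1 S=75.6350 intr=31.8450 cont=28.8350 V=31.8450[EX]; j=2 S=115.9803 intr=0.0000 cont=6.5332 V=6.5332[hold]; j=3 S=177.8466 intr=0.0000 cont=0.0000 V=0.0000[hold]; j=4 S=272.7138 intr=0.0000 cont=0.0000 V=0.0000[hold]; j=5 S=418.1850 intr=0.0000 cont=0.0000 V=0.0000[hold]  S*(5)=75.6350
k=4: j=0 S=61.0790 intr=46.4010 cont=43.3910 V=46.4010[EX]; j=1 S=93.6599 intr=13.8201 cont=18.3158 V=18.3158[hold]; j=2 S=143.6200 intr=0.0000 cont=3.0884 V=3.0884[hold]; j=3 S=220.2299 intr=0.0000 cont=0.0000 V=0.0000[hold]; j=4 S=337.7052 intr=0.0000 cont=0.0000 V=0.0000[hold]  S*(4)=61.0790
k=3: j=0 S=75.6350 intr=31.8450 cont=31.0796 V=31.8450[EX]; j=1 S=115.9803 intr=0.0000 cont=10.2004 V=10.2004[hold]; j=2 S=177.8466 intr=0.0000 cont=1.4600 V=1.4600[hold]; j=3 S=272.7138 intr=0.0000 cont=0.0000 V=0.0000[hold]  S*(3)=75.6350
k=2: j=0 S=93.6599 intr=13.8201 cont=20.1467 V=20.1467[hold]; j=1 S=143.6200 intr=0.0000 cont=5.5509 V=5.5509[hold]; j=2 S=220.2299 intr=0.0000 cont=0.6902 V=0.6902[hold]  S*(2)=-
k=1: j=0 S=115.9803 intr=0.0000 cont=12.2953 V=12.2953[hold]; j=1 S=177.8466 intr=0.0000 cont=2.9687 V=2.9687[hold]  S*(1)=-
k=0: j=0 S=143.6200 intr=0.0000 cont=7.2945 V=7.2945[hold]  S*(0)=-

price = 7.2945
boundary = - - - 75.6350 61.0790 75.6350
tree:
7.2945
12.2953 2.9687
20.1467 5.5509 0.6902
31.8450 10.2004 1.4600 0.0000
46.4010 18.3158 3.0884 0.0000 0.0000
58.1556 31.8450 6.5332 0.0000 0.0000 0.0000
67.6481 46.4010 13.8201 0.0000 0.0000 0.0000 0.0000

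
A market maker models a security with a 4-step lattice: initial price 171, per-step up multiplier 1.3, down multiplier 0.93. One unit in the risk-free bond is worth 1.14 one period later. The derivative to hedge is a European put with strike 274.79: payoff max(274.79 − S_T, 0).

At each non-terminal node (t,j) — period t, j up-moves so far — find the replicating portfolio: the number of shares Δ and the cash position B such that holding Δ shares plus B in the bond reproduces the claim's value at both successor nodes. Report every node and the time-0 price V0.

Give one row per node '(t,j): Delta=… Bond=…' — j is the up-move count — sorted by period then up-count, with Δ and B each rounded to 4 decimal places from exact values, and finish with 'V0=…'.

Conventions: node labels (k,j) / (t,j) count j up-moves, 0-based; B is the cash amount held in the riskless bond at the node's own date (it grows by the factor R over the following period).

Under the risk-neutral measure, an up-move has probability p* = (R−d)/(u−d) = 0.5676 and values discount at R = 1.14.
Expiry values: V(4,0)=146.8731, V(4,1)=95.9814, V(4,2)=24.8425, V(4,3)=0.0000, V(4,4)=0.0000
(3,0): S=137.5450. Δ = (V_up−V_dn)/(S_up−S_dn) = (95.9814−146.8731)/(178.8086−127.9169) = -1.0000. V = [p*·95.9814 + (1−p*)·146.8731]/1.14 = 103.4988. B = V − Δ·S = 241.0439.
(3,1): S=192.2673. Δ = (V_up−V_dn)/(S_up−S_dn) = (24.8425−95.9814)/(249.9475−178.8086) = -1.0000. V = [p*·24.8425 + (1−p*)·95.9814]/1.14 = 48.7766. B = V − Δ·S = 241.0439.
(3,2): S=268.7607. Δ = (V_up−V_dn)/(S_up−S_dn) = (0.0000−24.8425)/(349.3889−249.9475) = -0.2498. V = [p*·0.0000 + (1−p*)·24.8425]/1.14 = 9.4234. B = V − Δ·S = 76.5655.
(3,3): S=375.6870. Δ = (V_up−V_dn)/(S_up−S_dn) = (0.0000−0.0000)/(488.3931−349.3889) = 0.0000. V = [p*·0.0000 + (1−p*)·0.0000]/1.14 = 0.0000. B = V − Δ·S = 0.0000.
(2,0): S=147.8979. Δ = (V_up−V_dn)/(S_up−S_dn) = (48.7766−103.4988)/(192.2673−137.5450) = -1.0000. V = [p*·48.7766 + (1−p*)·103.4988]/1.14 = 63.5441. B = V − Δ·S = 211.4420.
(2,1): S=206.7390. Δ = (V_up−V_dn)/(S_up−S_dn) = (9.4234−48.7766)/(268.7607−192.2673) = -0.5145. V = [p*·9.4234 + (1−p*)·48.7766]/1.14 = 23.1939. B = V − Δ·S = 129.5537.
(2,2): S=288.9900. Δ = (V_up−V_dn)/(S_up−S_dn) = (0.0000−9.4234)/(375.6870−268.7607) = -0.0881. V = [p*·0.0000 + (1−p*)·9.4234]/1.14 = 3.5746. B = V − Δ·S = 29.0433.
(1,0): S=159.0300. Δ = (V_up−V_dn)/(S_up−S_dn) = (23.1939−63.5441)/(206.7390−147.8979) = -0.6857. V = [p*·23.1939 + (1−p*)·63.5441]/1.14 = 35.6514. B = V − Δ·S = 144.7060.
(1,1): S=222.3000. Δ = (V_up−V_dn)/(S_up−S_dn) = (3.5746−23.1939)/(288.9900−206.7390) = -0.2385. V = [p*·3.5746 + (1−p*)·23.1939]/1.14 = 10.5777. B = V − Δ·S = 63.6029.
(0,0): S=171.0000. Δ = (V_up−V_dn)/(S_up−S_dn) = (10.5777−35.6514)/(222.3000−159.0300) = -0.3963. V = [p*·10.5777 + (1−p*)·35.6514]/1.14 = 18.7898. B = V − Δ·S = 86.5566.
Check: Δ(0,0)·S0 + B(0,0) = 18.7898 = V0.

(0,0): Delta=-0.3963 Bond=86.5566
(1,0): Delta=-0.6857 Bond=144.7060
(1,1): Delta=-0.2385 Bond=63.6029
(2,0): Delta=-1.0000 Bond=211.4420
(2,1): Delta=-0.5145 Bond=129.5537
(2,2): Delta=-0.0881 Bond=29.0433
(3,0): Delta=-1.0000 Bond=241.0439
(3,1): Delta=-1.0000 Bond=241.0439
(3,2): Delta=-0.2498 Bond=76.5655
(3,3): Delta=0.0000 Bond=0.0000
V0=18.7898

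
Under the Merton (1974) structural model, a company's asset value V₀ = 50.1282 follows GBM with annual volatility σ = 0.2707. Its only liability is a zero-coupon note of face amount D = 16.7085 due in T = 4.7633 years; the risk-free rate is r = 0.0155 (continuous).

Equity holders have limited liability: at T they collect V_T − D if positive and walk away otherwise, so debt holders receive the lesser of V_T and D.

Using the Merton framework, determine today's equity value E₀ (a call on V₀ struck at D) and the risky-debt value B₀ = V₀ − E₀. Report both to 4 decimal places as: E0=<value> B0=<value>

Work the structural quantities from V₀ = 50.1282 against face 16.7085:
d₁ = [ln(V₀/D) + (r + σ²/2)T] / (σ√T)
   = [ln(50.1282/16.7085) + (0.0155 + 0.5·0.2707²)·4.7633] / (0.2707·√4.7633)
   = [1.098666 + 0.248355] / 0.590802 = 2.279986
d₂ = d₁ − σ√T = 2.279986 − 0.590802 = 1.689183
N(d₁) = 0.988696,  N(d₂) = 0.954408,  e^(−rT) = 0.928829
E₀ = V₀·N(d₁) − D·e^(−rT)·N(d₂)
   = 50.1282·0.988696 − 16.7085·0.928829·0.954408 = 34.749766
B₀ = V₀ − E₀ = 50.1282 − 34.749766 = 15.378434

E0=34.7498 B0=15.3784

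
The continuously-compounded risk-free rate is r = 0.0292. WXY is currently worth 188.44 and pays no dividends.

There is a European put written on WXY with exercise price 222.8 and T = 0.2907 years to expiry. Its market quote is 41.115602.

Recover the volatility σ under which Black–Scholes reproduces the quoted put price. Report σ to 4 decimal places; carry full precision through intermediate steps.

sigma = 0.4794

At σ = 0.4794 the Black–Scholes value reproduces the quote:
σ√T = 0.4794·√0.2907 = 0.258476
d₁ = (ln(S/K) + (r+σ²/2)T) / (σ√T) = (ln(188.44/222.8) + (0.0292+0.4794²/2)·0.2907) / 0.258476 = (-0.167495 + 0.041893) / 0.258476 = -0.485930
d₂ = d₁ − σ√T = -0.485930 − 0.258476 = -0.744407
e^{−rT} = 0.991547
N(−d₁) = 0.686492,  N(−d₂) = 0.771685
V = K·e^{−rT}·N(−d₂) − S·N(−d₁) = 170.478107 − 129.362505 = 41.115602 (the quoted price), and the Black–Scholes price is strictly increasing in σ, so σ is unique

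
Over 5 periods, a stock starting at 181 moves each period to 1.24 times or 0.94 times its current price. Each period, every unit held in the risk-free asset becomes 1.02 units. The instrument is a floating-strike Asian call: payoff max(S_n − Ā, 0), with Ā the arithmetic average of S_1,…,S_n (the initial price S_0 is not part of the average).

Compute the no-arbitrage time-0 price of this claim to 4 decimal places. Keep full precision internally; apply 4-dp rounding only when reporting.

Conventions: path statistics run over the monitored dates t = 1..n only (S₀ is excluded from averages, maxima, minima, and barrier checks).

Under the martingale measure an up-move has probability p* = 0.2667; value the claim as the probability-weighted average of per-path payoffs, discounted 5 periods at R = 1.02.
Enumerate all 2^5 = 32 price paths (U = up ×1.24, D = down ×0.94); each path with k up-moves has probability p*^k·(1−p*)^(5−k).
DDDDD: Ā=150.9119, payoff=0.0000, prob=0.212084
UDDDD: Ā=199.0753, payoff=0.0000, prob=0.077121
DUDDD: Ā=188.2153, payoff=0.0000, prob=0.077121
UUDDD: Ā=248.2840, payoff=0.0000, prob=0.028044
DDUDD: Ā=178.0069, payoff=0.0000, prob=0.077121
UDUDD: Ā=234.8176, payoff=0.0000, prob=0.028044
DUUDD: Ā=223.9576, payoff=7.1986, prob=0.028044
UUUDD: Ā=295.4334, payoff=9.4960, prob=0.010198
DDDUD: Ā=168.4110, payoff=6.8203, prob=0.077121
UDDUD: Ā=222.1592, payoff=8.9970, prob=0.028044
DUDUD: Ā=211.2992, payoff=19.8570, prob=0.028044
UUDUD: Ā=278.7351, payoff=26.1944, prob=0.010198
DDUUD: Ā=201.0908, payoff=30.0654, prob=0.028044
UDUUD: Ā=265.2687, payoff=39.6608, prob=0.010198
DUUUD: Ā=254.4087, payoff=50.5208, prob=0.010198
UUUUD: Ā=335.6029, payoff=66.6444, prob=0.003708
DDDDU: Ā=159.3908, payoff=15.8405, prob=0.077121
UDDDU: Ā=210.2602, payoff=20.8959, prob=0.028044
DUDDU: Ā=199.4002, payoff=31.7559, prob=0.028044
UUDDU: Ā=263.0386, payoff=41.8908, prob=0.010198
DDUDU: Ā=189.1918, payoff=41.9643, prob=0.028044
UDUDU: Ā=249.5722, payoff=55.3572, prob=0.010198
DUUDU: Ā=238.7122, payoff=66.2172, prob=0.010198
UUUDU: Ā=314.8970, payoff=87.3504, prob=0.003708
DDDUU: Ā=179.5960, payoff=51.5602, prob=0.028044
UDDUU: Ā=236.9138, payoff=68.0156, prob=0.010198
DUDUU: Ā=226.0538, payoff=78.8756, prob=0.010198
UUDUU: Ā=298.1986, payoff=104.0487, prob=0.003708
DDUUU: Ā=215.8454, payoff=89.0840, prob=0.010198
UDUUU: Ā=284.7322, payoff=117.5151, prob=0.003708
DUUUU: Ā=273.8722, payoff=128.3751, prob=0.003708
UUUUU: Ā=361.2783, payoff=169.3459, prob=0.001348
Price = Σ prob·payoff / R^5 = 15.155406 / 1.104081 = 13.7267

price = 13.7267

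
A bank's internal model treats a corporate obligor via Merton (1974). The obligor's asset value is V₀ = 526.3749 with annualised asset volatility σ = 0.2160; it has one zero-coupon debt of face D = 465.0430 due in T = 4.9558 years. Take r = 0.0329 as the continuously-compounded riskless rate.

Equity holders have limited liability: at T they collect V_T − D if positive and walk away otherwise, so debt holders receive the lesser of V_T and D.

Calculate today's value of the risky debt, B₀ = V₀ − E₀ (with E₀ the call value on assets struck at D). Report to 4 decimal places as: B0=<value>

Work the structural quantities from V₀ = 526.3749 against face 465.0430:
d₁ = [ln(V₀/D) + (r + σ²/2)T] / (σ√T)
   = [ln(526.3749/465.0430) + (0.0329 + 0.5·0.2160²)·4.9558] / (0.2160·√4.9558)
   = [0.123884 + 0.278655] / 0.480851 = 0.837138
d₂ = d₁ − σ√T = 0.837138 − 0.480851 = 0.356286
N(d₁) = 0.798742,  N(d₂) = 0.639187,  e^(−rT) = 0.849552
E₀ = V₀·N(d₁) − D·e^(−rT)·N(d₂)
   = 526.3749·0.798742 − 465.0430·0.849552·0.639187 = 167.909017
B₀ = V₀ − E₀ = 526.3749 − 167.909017 = 358.465883

B0=358.4659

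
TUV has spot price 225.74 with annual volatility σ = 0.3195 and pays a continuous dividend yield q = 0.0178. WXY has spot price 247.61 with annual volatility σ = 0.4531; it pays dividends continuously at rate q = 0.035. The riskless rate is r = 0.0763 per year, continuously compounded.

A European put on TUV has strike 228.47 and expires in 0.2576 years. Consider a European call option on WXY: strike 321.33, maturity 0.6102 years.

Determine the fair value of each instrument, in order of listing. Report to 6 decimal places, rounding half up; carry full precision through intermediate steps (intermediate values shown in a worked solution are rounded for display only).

[TUV put K=228.47]
σ√T = 0.3195·√0.2576 = 0.162160
d₁ = (ln(S/K) + (r−q+σ²/2)T) / (σ√T) = (ln(225.74/228.47) + (0.0763−0.0178+0.3195²/2)·0.2576) / 0.162160 = (-0.012021 + 0.028218) / 0.162160 = 0.099880
d₂ = d₁ − σ√T = 0.099880 − 0.162160 = -0.062280
e^{−rT} = 0.980537
e^{−qT} = 0.995425
N(−d₁) = 0.460220,  N(−d₂) = 0.524830
price = K·e^{−rT}·N(−d₂) − S·e^{−qT}·N(−d₁) = 117.574175 − 103.414755 = 14.159420
[WXY call K=321.33]
σ√T = 0.4531·√0.6102 = 0.353940
d₁ = (ln(S/K) + (r−q+σ²/2)T) / (σ√T) = (ln(247.61/321.33) + (0.0763−0.035+0.4531²/2)·0.6102) / 0.353940 = (-0.260614 + 0.087838) / 0.353940 = -0.488149
d₂ = d₁ − σ√T = -0.488149 − 0.353940 = -0.842089
e^{−rT} = 0.954509
e^{−qT} = 0.978869
N(d₁) = 0.312722,  N(d₂) = 0.199869
price = S·e^{−qT}·N(d₁) − K·e^{−rT}·N(d₂) = 75.796959 − 61.302309 = 14.494649

price(TUV put K=228.47) = 14.159420
price(WXY call K=321.33) = 14.494649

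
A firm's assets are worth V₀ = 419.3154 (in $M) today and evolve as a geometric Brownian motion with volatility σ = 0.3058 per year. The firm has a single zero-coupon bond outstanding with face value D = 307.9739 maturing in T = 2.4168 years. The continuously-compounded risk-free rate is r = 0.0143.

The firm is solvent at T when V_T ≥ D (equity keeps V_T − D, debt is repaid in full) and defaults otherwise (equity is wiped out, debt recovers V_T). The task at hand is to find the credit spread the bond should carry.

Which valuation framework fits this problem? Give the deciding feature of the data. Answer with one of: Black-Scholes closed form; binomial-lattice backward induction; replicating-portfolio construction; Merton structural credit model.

Key observation: a levered firm with one bullet debt due at 2.4168 years is the canonical structural-credit setup: equity is a call on the firm's assets struck at the face value.

framework: Merton structural credit model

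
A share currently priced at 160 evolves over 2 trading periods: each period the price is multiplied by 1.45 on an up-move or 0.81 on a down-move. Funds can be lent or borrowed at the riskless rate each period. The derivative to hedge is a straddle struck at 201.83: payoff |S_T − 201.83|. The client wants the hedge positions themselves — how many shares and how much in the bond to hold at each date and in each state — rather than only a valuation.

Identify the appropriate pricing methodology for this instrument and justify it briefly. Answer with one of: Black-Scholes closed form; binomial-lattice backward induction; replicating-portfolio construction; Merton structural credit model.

Key observation: the mandate to exhibit the hedge at every date and state singles out the replicating-portfolio construction on the 2-period tree with factors 1.45 and 0.81 from 160.

framework: replicating-portfolio construction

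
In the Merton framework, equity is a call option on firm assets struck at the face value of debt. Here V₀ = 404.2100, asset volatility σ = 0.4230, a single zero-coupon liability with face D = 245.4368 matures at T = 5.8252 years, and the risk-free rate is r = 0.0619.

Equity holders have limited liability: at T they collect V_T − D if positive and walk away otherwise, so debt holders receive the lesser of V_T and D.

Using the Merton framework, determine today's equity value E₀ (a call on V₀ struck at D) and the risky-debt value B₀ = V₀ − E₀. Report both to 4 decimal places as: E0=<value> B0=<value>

Equity is a call on the firm's assets struck at D = 245.4368:
d₁ = [ln(V₀/D) + (r + σ²/2)T] / (σ√T)
   = [ln(404.2100/245.4368) + (0.0619 + 0.5·0.4230²)·5.8252] / (0.4230·√5.8252)
   = [0.498895 + 0.881728] / 1.020930 = 1.352320
d₂ = d₁ − σ√T = 1.352320 − 1.020930 = 0.331390
N(d₁) = 0.911864,  N(d₂) = 0.629825,  e^(−rT) = 0.697272
E₀ = V₀·N(d₁) − D·e^(−rT)·N(d₂)
   = 404.2100·0.911864 − 245.4368·0.697272·0.629825 = 260.798474
B₀ = V₀ − E₀ = 404.2100 − 260.798474 = 143.411526

E0=260.7985 B0=143.4115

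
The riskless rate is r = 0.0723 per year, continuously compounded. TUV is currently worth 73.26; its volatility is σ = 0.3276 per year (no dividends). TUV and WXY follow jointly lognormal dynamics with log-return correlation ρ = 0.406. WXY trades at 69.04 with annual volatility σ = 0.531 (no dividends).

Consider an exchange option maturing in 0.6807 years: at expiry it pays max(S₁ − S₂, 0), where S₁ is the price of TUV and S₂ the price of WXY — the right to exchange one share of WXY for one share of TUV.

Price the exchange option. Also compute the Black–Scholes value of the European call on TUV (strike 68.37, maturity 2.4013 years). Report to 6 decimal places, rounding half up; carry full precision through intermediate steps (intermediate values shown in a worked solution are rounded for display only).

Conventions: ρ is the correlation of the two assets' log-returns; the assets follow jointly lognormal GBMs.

exchange price = 13.810403
price(TUV call K=68.37) = 22.419751

σ_eff = √(σ₁² + σ₂² − 2ρσ₁σ₂) = √(0.3276² + 0.531² − 2·0.406·0.3276·0.531) = 0.498027
d₁ = (ln(S₁/S₂) + (q₂ − q₁ + σ_eff²/2)T) / (σ_eff√T) = (ln(73.26/69.04) + (0.0 − 0.0 + 0.124015)·0.6807) / 0.410895 = 0.349836
d₂ = d₁ − σ_eff√T = 0.349836 − 0.410895 = -0.061058
N(d₁) = 0.636769,  N(d₂) = 0.475656
V = S₁·e^{−q₁T}·N(d₁) − S₂·e^{−q₂T}·N(d₂) = 46.649718 − 32.839315 = 13.810403
[vanilla: TUV call K=68.37]
σ√T = 0.3276·√2.4013 = 0.507653
d₁ = (ln(S/K) + (r+σ²/2)T) / (σ√T) = (ln(73.26/68.37) + (0.0723+0.3276²/2)·2.4013) / 0.507653 = (0.069081 + 0.302470) / 0.507653 = 0.731898
d₂ = d₁ − σ√T = 0.731898 − 0.507653 = 0.224245
e^{−rT} = 0.840621
N(d₁) = 0.767885,  N(d₂) = 0.588717
price = S·N(d₁) − K·e^{−rT}·N(d₂) = 56.255231 − 33.835480 = 22.419751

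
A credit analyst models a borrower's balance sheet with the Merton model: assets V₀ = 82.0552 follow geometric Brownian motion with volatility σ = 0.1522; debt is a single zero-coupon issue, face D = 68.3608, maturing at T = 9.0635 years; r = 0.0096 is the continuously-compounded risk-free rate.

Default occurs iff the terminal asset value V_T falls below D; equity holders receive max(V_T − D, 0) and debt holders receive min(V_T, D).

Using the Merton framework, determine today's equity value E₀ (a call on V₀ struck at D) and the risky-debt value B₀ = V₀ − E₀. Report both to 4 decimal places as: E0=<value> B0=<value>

E0=24.9598 B0=57.0954

Work the structural quantities from V₀ = 82.0552 against face 68.3608:
d₁ = [ln(V₀/D) + (r + σ²/2)T] / (σ√T)
   = [ln(82.0552/68.3608) + (0.0096 + 0.5·0.1522²)·9.0635] / (0.1522·√9.0635)
   = [0.182593 + 0.191987] / 0.458208 = 0.817488
d₂ = d₁ − σ√T = 0.817488 − 0.458208 = 0.359280
N(d₁) = 0.793175,  N(d₂) = 0.640307,  e^(−rT) = 0.916668
E₀ = V₀·N(d₁) − D·e^(−rT)·N(d₂)
   = 82.0552·0.793175 − 68.3608·0.916668·0.640307 = 24.959825
B₀ = V₀ − E₀ = 82.0552 − 24.959825 = 57.095375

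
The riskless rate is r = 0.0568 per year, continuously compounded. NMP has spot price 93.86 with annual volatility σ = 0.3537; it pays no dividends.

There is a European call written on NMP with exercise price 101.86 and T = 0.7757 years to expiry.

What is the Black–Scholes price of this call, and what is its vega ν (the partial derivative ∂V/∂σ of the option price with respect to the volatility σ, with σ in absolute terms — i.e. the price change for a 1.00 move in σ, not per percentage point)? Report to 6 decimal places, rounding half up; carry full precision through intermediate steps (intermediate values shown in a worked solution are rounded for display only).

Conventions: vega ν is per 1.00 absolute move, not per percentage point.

price = 10.122368
ν = 32.959239

σ√T = 0.3537·√0.7757 = 0.311517
d₁ = (ln(S/K) + (r+σ²/2)T) / (σ√T) = (ln(93.86/101.86) + (0.0568+0.3537²/2)·0.7757) / 0.311517 = (-0.081795 + 0.092581) / 0.311517 = 0.034625
d₂ = d₁ − σ√T = 0.034625 − 0.311517 = -0.276892
e^{−rT} = 0.956897
N(d₁) = 0.513811,  N(d₂) = 0.390931
Call price V = S·N(d₁) − K·e^{−rT}·N(d₂) = 48.226257 − 38.103888 = 10.122368
φ(d₁) = (1/√(2π))·e^{−d₁²/2} = 0.398703
ν = S·φ(d₁)·√T = 32.959239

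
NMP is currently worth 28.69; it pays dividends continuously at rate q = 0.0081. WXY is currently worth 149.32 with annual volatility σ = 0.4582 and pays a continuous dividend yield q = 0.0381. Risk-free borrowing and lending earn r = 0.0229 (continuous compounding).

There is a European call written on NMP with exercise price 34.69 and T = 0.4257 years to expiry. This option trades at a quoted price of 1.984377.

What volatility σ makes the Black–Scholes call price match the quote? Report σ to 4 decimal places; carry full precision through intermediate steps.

At σ = 0.5240 the Black–Scholes value reproduces the quote:
σ√T = 0.524·√0.4257 = 0.341887
d₁ = (ln(S/K) + (r−q+σ²/2)T) / (σ√T) = (ln(28.69/34.69) + (0.0229−0.0081+0.524²/2)·0.4257) / 0.341887 = (-0.189903 + 0.064744) / 0.341887 = -0.366082
d₂ = d₁ − σ√T = -0.366082 − 0.341887 = -0.707970
e^{−rT} = 0.990299
e^{−qT} = 0.996558
N(d₁) = 0.357152,  N(d₂) = 0.239482
V = S·e^{−qT}·N(d₁) − K·e^{−rT}·N(d₂) = 10.211413 − 8.227037 = 1.984377 (matching the quote); vega is positive throughout, so no other σ reproduces this price

sigma = 0.5240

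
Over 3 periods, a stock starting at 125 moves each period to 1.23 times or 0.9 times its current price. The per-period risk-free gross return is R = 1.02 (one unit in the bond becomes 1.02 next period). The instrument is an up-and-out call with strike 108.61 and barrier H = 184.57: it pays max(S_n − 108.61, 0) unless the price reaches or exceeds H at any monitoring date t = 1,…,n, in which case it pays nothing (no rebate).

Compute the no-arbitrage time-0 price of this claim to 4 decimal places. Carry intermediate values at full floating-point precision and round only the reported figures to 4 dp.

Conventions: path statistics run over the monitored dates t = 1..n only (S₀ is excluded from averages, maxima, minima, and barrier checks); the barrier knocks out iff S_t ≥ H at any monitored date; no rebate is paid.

Risk-neutral up-probability p* = (R−d)/(u−d) = (1.02−0.9)/(1.23−0.9) = 0.3636; the claim prices as the p*-weighted sum of path payoffs discounted by R^3.
Enumerate all 2^3 = 8 price paths (U = up ×1.23, D = down ×0.9); each path with k up-moves has probability p*^k·(1−p*)^(3−k).
DDD: M=112.5000, payoff=0.0000, prob=0.257701
UDD: M=153.7500, payoff=15.9275, prob=0.147258
DUD: M=138.3750, payoff=15.9275, prob=0.147258
UUD: M=189.1125, payoff=0.0000, prob=0.084147
DDU: M=124.5375, payoff=15.9275, prob=0.147258
UDU: M=170.2012, payoff=61.5913, prob=0.084147
DUU: M=170.2012, payoff=61.5913, prob=0.084147
UUU: M=232.6084, payoff=0.0000, prob=0.048084
Price = Σ prob·payoff / R^3 = 17.401811 / 1.061208 = 16.3981

price = 16.3981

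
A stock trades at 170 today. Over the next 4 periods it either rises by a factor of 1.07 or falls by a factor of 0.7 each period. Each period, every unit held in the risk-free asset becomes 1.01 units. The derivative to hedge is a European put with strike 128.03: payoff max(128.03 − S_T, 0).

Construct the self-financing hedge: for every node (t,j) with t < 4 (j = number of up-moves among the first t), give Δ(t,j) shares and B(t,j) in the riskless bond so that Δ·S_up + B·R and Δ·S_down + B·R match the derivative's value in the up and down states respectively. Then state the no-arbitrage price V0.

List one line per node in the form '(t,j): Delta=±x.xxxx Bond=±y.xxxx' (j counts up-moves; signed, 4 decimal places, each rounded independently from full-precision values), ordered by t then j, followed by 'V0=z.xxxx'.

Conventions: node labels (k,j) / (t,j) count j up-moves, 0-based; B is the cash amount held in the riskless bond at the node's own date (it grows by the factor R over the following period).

(0,0): Delta=-0.2072 Bond=39.6525
(1,0): Delta=-0.7226 Bond=101.3848
(1,1): Delta=-0.1419 Bond=28.1776
(2,0): Delta=-1.0000 Bond=125.5073
(2,1): Delta=-0.6875 Bond=97.9260
(2,2): Delta=-0.0728 Bond=15.0142
(3,0): Delta=-1.0000 Bond=126.7624
(3,1): Delta=-1.0000 Bond=126.7624
(3,2): Delta=-0.6479 Bond=93.5136
(3,3): Delta=0.0000 Bond=0.0000
V0=4.4356

Risk-neutral probability p* = (R−d)/(u−d) = (1.01−0.7)/(1.07−0.7) = 0.8378.
Payoffs at expiry: V(4,0)=87.2130, V(4,1)=65.6383, V(4,2)=32.6598, V(4,3)=0.0000, V(4,4)=0.0000
  t=3,j=0: stock 58.3100 → up 62.3917 (V=65.6383), down 40.8170 (V=87.2130). Price 68.4524; hedge Δ=-1.0000, bond B=126.7624.
  t=3,j=1: stock 89.1310 → up 95.3702 (V=32.6598), down 62.3917 (V=65.6383). Price 37.6314; hedge Δ=-1.0000, bond B=126.7624.
  t=3,j=2: stock 136.2431 → up 145.7801 (V=0.0000), down 95.3702 (V=32.6598). Price 5.2438; hedge Δ=-0.6479, bond B=93.5136.
  t=3,j=3: stock 208.2573 → up 222.8353 (V=0.0000), down 145.7801 (V=0.0000). Price 0.0000; hedge Δ=0.0000, bond B=0.0000.
  t=2,j=0: stock 83.3000 → up 89.1310 (V=37.6314), down 58.3100 (V=68.4524). Price 42.2073; hedge Δ=-1.0000, bond B=125.5073.
  t=2,j=1: stock 127.3300 → up 136.2431 (V=5.2438), down 89.1310 (V=37.6314). Price 10.3919; hedge Δ=-0.6875, bond B=97.9260.
  t=2,j=2: stock 194.6330 → up 208.2573 (V=0.0000), down 136.2431 (V=5.2438). Price 0.8419; hedge Δ=-0.0728, bond B=15.0142.
  t=1,j=0: stock 119.0000 → up 127.3300 (V=10.3919), down 83.3000 (V=42.2073). Price 15.3972; hedge Δ=-0.7226, bond B=101.3848.
  t=1,j=1: stock 181.9000 → up 194.6330 (V=0.8419), down 127.3300 (V=10.3919). Price 2.3669; hedge Δ=-0.1419, bond B=28.1776.
  t=0,j=0: stock 170.0000 → up 181.9000 (V=2.3669), down 119.0000 (V=15.3972). Price 4.4356; hedge Δ=-0.2072, bond B=39.6525.
Check: Δ(0,0)·S0 + B(0,0) = 4.4356 = V0.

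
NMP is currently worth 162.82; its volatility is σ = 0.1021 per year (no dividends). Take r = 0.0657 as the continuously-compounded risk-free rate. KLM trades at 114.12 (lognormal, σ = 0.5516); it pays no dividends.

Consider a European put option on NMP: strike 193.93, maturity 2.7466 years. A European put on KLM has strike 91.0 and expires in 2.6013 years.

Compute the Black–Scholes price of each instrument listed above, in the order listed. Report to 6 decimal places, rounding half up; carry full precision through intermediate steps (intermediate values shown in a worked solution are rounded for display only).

[NMP put K=193.93]
σ√T = 0.1021·√2.7466 = 0.169209
d₁ = (ln(S/K) + (r+σ²/2)T) / (σ√T) = (ln(162.82/193.93) + (0.0657+0.1021²/2)·2.7466) / 0.169209 = (-0.174852 + 0.194767) / 0.169209 = 0.117698
d₂ = d₁ − σ√T = 0.117698 − 0.169209 = -0.051511
e^{−rT} = 0.834893
N(−d₁) = 0.453154,  N(−d₂) = 0.520541
price = K·e^{−rT}·N(−d₂) − S·N(−d₁) = 84.281216 − 73.782476 = 10.498740
[KLM put K=91.0]
σ√T = 0.5516·√2.6013 = 0.889651
d₁ = (ln(S/K) + (r+σ²/2)T) / (σ√T) = (ln(114.12/91.0) + (0.0657+0.5516²/2)·2.6013) / 0.889651 = (0.226391 + 0.566645) / 0.889651 = 0.891401
d₂ = d₁ − σ√T = 0.891401 − 0.889651 = 0.001750
e^{−rT} = 0.842901
N(−d₁) = 0.186357,  N(−d₂) = 0.499302
price = K·e^{−rT}·N(−d₂) − S·N(−d₁) = 38.298443 − 21.267062 = 17.031381

price(NMP put K=193.93) = 10.498740
price(KLM put K=91.0) = 17.031381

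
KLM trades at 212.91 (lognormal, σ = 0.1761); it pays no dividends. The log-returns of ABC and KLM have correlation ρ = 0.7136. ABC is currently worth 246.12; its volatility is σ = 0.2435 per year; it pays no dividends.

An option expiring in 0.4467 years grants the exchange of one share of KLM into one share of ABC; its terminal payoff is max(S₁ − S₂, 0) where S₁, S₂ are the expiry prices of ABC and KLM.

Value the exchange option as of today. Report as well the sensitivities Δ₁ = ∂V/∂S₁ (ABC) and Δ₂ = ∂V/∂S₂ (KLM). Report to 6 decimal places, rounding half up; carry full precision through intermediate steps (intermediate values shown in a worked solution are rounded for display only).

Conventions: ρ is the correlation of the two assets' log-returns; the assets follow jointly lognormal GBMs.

σ_eff = √(σ₁² + σ₂² − 2ρσ₁σ₂) = √(0.2435² + 0.1761² − 2·0.7136·0.2435·0.1761) = 0.170601
d₁ = (ln(S₁/S₂) + (q₂ − q₁ + σ_eff²/2)T) / (σ_eff√T) = (ln(246.12/212.91) + (0.0 − 0.0 + 0.014552)·0.4467) / 0.114022 = 1.328253
d₂ = d₁ − σ_eff√T = 1.328253 − 0.114022 = 1.214231
N(d₁) = 0.907953,  N(d₂) = 0.887670
V = S₁·e^{−q₁T}·N(d₁) − S₂·e^{−q₂T}·N(d₂) = 223.465334 − 188.993875 = 34.471459
Key observation: pricing in KLM-units makes this a unit-strike call on the ratio S₁/S₂ — the risk-free rate cancels and cannot affect the value.
Δ₁ = e^{−q₁T}·N(d₁) = 0.907953;  Δ₂ = −e^{−q₂T}·N(d₂) = -0.887670

exchange price = 34.471459
Δ1 = 0.907953
Δ2 = -0.887670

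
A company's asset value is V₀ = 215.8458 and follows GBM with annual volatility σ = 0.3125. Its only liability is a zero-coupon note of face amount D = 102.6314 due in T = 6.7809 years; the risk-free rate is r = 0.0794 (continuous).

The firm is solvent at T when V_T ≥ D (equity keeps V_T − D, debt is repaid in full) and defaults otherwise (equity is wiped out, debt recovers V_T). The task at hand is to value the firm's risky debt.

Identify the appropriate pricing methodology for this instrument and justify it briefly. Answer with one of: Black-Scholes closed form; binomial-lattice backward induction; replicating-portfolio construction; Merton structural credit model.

framework: Merton structural credit model

Key observation: the asked-for credit quantity lives on the firm's capital structure — asset value, asset volatility, debt face 102.6314 — which is the structural model's domain.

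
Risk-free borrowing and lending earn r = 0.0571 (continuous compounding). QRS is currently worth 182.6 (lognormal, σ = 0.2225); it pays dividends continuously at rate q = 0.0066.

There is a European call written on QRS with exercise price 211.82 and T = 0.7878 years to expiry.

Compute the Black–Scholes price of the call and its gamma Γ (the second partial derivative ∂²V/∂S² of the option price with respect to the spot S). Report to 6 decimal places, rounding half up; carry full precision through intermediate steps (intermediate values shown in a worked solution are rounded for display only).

σ√T = 0.2225·√0.7878 = 0.197487
d₁ = (ln(S/K) + (r−q+σ²/2)T) / (σ√T) = (ln(182.6/211.82) + (0.0571−0.0066+0.2225²/2)·0.7878) / 0.197487 = (-0.148439 + 0.059284) / 0.197487 = -0.451445
d₂ = d₁ − σ√T = -0.451445 − 0.197487 = -0.648932
e^{−rT} = 0.956013
e^{−qT} = 0.994814
N(d₁) = 0.325834,  N(d₂) = 0.258191
Call price V = S·e^{−qT}·N(d₁) − K·e^{−rT}·N(d₂) = 59.188793 − 52.284416 = 6.904377
φ(d₁) = (1/√(2π))·e^{−d₁²/2} = 0.360292
Γ = e^{−qT}·φ(d₁) / (S·σ·√T) = 0.009939

price = 6.904377
Γ = 0.009939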